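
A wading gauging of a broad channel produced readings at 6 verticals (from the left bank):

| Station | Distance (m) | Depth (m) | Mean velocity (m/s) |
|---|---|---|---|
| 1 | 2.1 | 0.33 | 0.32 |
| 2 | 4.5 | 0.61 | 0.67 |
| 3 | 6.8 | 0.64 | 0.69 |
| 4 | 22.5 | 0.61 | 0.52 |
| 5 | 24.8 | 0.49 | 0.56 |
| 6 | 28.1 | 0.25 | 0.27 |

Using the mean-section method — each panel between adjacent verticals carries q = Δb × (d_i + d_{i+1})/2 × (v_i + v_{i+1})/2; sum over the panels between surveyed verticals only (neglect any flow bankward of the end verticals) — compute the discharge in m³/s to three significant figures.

Panel 1-2: Δb = 2.4 m, d̄ = (0.33+0.61)/2 = 0.47, v̄ = (0.32+0.67)/2 = 0.495 → q = 2.4×0.47×0.495 = 0.5584 m³/s
Panel 2-3: Δb = 2.3 m, d̄ = (0.61+0.64)/2 = 0.625, v̄ = (0.67+0.69)/2 = 0.68 → q = 2.3×0.625×0.68 = 0.9775 m³/s
Panel 3-4: Δb = 15.7 m, d̄ = (0.64+0.61)/2 = 0.625, v̄ = (0.69+0.52)/2 = 0.605 → q = 15.7×0.625×0.605 = 5.937 m³/s
Panel 4-5: Δb = 2.3 m, d̄ = (0.61+0.49)/2 = 0.55, v̄ = (0.52+0.56)/2 = 0.54 → q = 2.3×0.55×0.54 = 0.6831 m³/s
Panel 5-6: Δb = 3.3 m, d̄ = (0.49+0.25)/2 = 0.37, v̄ = (0.56+0.27)/2 = 0.415 → q = 3.3×0.37×0.415 = 0.5067 m³/s
Q = Σ q = 8.662 m³/s

8.66 m³/s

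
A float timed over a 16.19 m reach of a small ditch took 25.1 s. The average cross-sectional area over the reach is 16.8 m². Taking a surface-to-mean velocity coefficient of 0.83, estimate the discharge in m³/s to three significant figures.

v_surface = L / t̄ = 16.19 / 25.1 = 0.6450 m/s
v_mean = 0.83 × 0.6450 = 0.5354 m/s
Q = A × v_mean = 16.8 × 0.5354 = 8.994 m³/s

8.99 m³/s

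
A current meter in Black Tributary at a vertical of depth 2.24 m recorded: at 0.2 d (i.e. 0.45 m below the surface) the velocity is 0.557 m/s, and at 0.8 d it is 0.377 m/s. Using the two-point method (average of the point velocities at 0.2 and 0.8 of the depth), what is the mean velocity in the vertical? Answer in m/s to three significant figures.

0.467 m/s

v̄ = (0.557 + 0.377) / 2 = 0.4670 m/s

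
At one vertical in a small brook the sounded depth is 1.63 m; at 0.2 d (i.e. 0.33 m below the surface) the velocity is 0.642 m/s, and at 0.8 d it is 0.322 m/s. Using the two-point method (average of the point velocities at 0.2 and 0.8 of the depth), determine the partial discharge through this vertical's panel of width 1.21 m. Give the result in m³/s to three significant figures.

v̄ = (0.642 + 0.322) / 2 = 0.4820 m/s
q = v̄ × d × w = 0.4820 × 1.63 × 1.21 = 0.9506 m³/s

0.951 m³/s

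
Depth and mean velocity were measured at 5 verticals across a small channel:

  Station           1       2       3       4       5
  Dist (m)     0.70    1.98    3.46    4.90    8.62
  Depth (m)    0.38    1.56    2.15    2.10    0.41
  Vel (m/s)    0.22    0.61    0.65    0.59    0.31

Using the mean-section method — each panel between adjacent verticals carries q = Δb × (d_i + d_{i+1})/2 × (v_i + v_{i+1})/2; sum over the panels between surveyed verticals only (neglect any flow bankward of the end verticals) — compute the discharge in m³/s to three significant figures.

Panel 1-2: Δb = 1.28 m, d̄ = (0.38+1.56)/2 = 0.97, v̄ = (0.22+0.61)/2 = 0.415 → q = 1.28×0.97×0.415 = 0.5153 m³/s
Panel 2-3: Δb = 1.48 m, d̄ = (1.56+2.15)/2 = 1.855, v̄ = (0.61+0.65)/2 = 0.63 → q = 1.48×1.855×0.63 = 1.730 m³/s
Panel 3-4: Δb = 1.44 m, d̄ = (2.15+2.10)/2 = 2.125, v̄ = (0.65+0.59)/2 = 0.62 → q = 1.44×2.125×0.62 = 1.897 m³/s
Panel 4-5: Δb = 3.72 m, d̄ = (2.10+0.41)/2 = 1.255, v̄ = (0.59+0.31)/2 = 0.45 → q = 3.72×1.255×0.45 = 2.101 m³/s
Q = Σ q = 6.243 m³/s

6.24 m³/s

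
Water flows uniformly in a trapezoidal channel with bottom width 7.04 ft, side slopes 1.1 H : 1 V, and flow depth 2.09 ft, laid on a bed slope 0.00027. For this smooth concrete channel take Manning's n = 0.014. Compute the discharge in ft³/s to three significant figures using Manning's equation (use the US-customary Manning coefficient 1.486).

A = (b + z·y)·y = (7.04 + 1.1×2.09)×2.09 = 19.52 ft²
P = b + 2y√(1+z²) = 7.04 + 2×2.09×√(1+1.1²) = 13.25 ft
R = A/P = 19.52/13.25 = 1.473 ft
Q = (1.486/n)·A·R^(2/3)·S^(1/2) = (1.486/0.014) × 19.52 × 1.473^(2/3) × 0.00027^(1/2) = 44.06 ft³/s

44.1 ft³/s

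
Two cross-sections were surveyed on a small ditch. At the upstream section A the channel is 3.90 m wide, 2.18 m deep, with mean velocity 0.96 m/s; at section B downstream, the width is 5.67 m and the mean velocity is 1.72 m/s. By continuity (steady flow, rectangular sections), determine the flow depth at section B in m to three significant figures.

0.837 m

Q = A₁V₁ = (3.90×2.18) × 0.96 = 8.162 m³/s
d₂ = Q/(b₂ V₂) = 8.162/(5.67×1.72) = 0.8369 m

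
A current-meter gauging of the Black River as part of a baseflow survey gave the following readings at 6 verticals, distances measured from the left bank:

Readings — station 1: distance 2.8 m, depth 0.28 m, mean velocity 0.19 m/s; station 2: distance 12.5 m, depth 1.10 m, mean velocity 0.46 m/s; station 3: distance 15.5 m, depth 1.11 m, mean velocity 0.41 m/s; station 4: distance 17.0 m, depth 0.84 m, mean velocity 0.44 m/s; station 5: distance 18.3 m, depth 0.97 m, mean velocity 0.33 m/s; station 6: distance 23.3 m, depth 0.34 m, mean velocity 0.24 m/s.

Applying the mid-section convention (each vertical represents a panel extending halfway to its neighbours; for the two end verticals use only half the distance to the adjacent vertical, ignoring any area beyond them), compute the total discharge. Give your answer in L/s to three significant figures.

6220 L/s

w_1 = (12.5 − 2.8)/2 = 4.85 m; q_1 = 0.19 × 0.28 × 4.85 = 0.2580 m³/s
w_2 = (15.5 − 2.8)/2 = 6.35 m; q_2 = 0.46 × 1.10 × 6.35 = 3.213 m³/s
w_3 = (17.0 − 12.5)/2 = 2.25 m; q_3 = 0.41 × 1.11 × 2.25 = 1.024 m³/s
w_4 = (18.3 − 15.5)/2 = 1.4 m; q_4 = 0.44 × 0.84 × 1.4 = 0.5174 m³/s
w_5 = (23.3 − 17.0)/2 = 3.15 m; q_5 = 0.33 × 0.97 × 3.15 = 1.008 m³/s
w_6 = (23.3 − 18.3)/2 = 2.5 m; q_6 = 0.24 × 0.34 × 2.5 = 0.2040 m³/s
Q = Σ qᵢ = 6.225 m³/s
= 6.225 × 1000 = 6225 L/s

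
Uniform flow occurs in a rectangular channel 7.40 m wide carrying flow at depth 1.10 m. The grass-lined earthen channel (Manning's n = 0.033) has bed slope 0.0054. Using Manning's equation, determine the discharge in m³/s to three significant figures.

16.2 m³/s

A = b·y = 7.40 × 1.10 = 8.140 m²
P = b + 2y = 7.40 + 2×1.10 = 9.600 m
R = A/P = 8.140/9.600 = 0.8479 m
Q = (1/n)·A·R^(2/3)·S^(1/2) = (1/0.033) × 8.140 × 0.8479^(2/3) × 0.0054^(1/2) = 16.24 m³/s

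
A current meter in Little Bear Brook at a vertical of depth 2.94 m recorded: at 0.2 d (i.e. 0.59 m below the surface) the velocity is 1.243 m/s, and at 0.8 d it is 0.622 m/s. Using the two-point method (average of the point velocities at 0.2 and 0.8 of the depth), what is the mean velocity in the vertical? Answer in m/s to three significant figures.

v̄ = (1.243 + 0.622) / 2 = 0.9325 m/s

0.933 m/s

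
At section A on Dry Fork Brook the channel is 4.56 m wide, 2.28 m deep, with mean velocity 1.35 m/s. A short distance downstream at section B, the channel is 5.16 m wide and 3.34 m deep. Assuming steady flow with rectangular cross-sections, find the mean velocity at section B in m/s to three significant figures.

Q = A₁V₁ = (4.56×2.28) × 1.35 = 14.04 m³/s
A₂ = 5.16 × 3.34 = 17.23 m²
V₂ = Q/A₂ = 14.04/17.23 = 0.8144 m/s

0.814 m/s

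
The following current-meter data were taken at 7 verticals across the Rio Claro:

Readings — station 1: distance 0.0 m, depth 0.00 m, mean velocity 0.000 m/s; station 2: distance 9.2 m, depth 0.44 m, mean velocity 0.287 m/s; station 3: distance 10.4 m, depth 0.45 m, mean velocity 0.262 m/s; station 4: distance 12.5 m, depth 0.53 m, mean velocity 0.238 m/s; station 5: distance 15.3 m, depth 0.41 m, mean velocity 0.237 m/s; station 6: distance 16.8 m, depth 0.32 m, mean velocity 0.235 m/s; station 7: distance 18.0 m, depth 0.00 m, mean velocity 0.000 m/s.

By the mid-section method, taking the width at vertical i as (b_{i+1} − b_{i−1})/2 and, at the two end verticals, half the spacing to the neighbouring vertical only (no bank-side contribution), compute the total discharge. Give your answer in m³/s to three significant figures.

1.47 m³/s

w_2 = (10.4 − 0.0)/2 = 5.2 m; q_2 = 0.287 × 0.44 × 5.2 = 0.6567 m³/s
w_3 = (12.5 − 9.2)/2 = 1.65 m; q_3 = 0.262 × 0.45 × 1.65 = 0.1945 m³/s
w_4 = (15.3 − 10.4)/2 = 2.45 m; q_4 = 0.238 × 0.53 × 2.45 = 0.3090 m³/s
w_5 = (16.8 − 12.5)/2 = 2.15 m; q_5 = 0.237 × 0.41 × 2.15 = 0.2089 m³/s
w_6 = (18.0 − 15.3)/2 = 1.35 m; q_6 = 0.235 × 0.32 × 1.35 = 0.1015 m³/s
Stations 1, 7 contribute zero (depth or velocity is 0).
Q = Σ qᵢ = 1.471 m³/s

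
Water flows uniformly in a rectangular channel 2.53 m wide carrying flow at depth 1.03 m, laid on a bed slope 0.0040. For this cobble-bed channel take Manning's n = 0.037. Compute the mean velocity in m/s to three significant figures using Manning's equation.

1.17 m/s

A = b·y = 2.53 × 1.03 = 2.606 m²
P = b + 2y = 2.53 + 2×1.03 = 4.590 m
R = A/P = 2.606/4.590 = 0.5677 m
Q = (1/n)·A·R^(2/3)·S^(1/2) = (1/0.037) × 2.606 × 0.5677^(2/3) × 0.0040^(1/2) = 3.054 m³/s
V = Q/A = 3.054/2.606 = 1.172 m/s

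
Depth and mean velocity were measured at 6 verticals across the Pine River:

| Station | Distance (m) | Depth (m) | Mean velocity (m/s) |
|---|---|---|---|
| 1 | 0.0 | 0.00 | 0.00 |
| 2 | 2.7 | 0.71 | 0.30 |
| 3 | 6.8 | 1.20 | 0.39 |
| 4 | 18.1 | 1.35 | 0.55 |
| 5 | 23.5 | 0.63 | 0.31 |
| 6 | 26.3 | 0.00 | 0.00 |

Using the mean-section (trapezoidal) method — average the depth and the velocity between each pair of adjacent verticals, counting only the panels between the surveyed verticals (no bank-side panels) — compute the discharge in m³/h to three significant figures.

Panel 1-2: Δb = 2.7 m, d̄ = (0.00+0.71)/2 = 0.355, v̄ = (0.00+0.30)/2 = 0.15 → q = 2.7×0.355×0.15 = 0.1438 m³/s
Panel 2-3: Δb = 4.1 m, d̄ = (0.71+1.20)/2 = 0.955, v̄ = (0.30+0.39)/2 = 0.345 → q = 4.1×0.955×0.345 = 1.351 m³/s
Panel 3-4: Δb = 11.3 m, d̄ = (1.20+1.35)/2 = 1.275, v̄ = (0.39+0.55)/2 = 0.47 → q = 11.3×1.275×0.47 = 6.772 m³/s
Panel 4-5: Δb = 5.4 m, d̄ = (1.35+0.63)/2 = 0.99, v̄ = (0.55+0.31)/2 = 0.43 → q = 5.4×0.99×0.43 = 2.299 m³/s
Panel 5-6: Δb = 2.8 m, d̄ = (0.63+0.00)/2 = 0.315, v̄ = (0.31+0.00)/2 = 0.155 → q = 2.8×0.315×0.155 = 0.1367 m³/s
Q = Σ q = 10.70 m³/s
= 10.70 × 3600 = 38530 m³/h

38500 m³/h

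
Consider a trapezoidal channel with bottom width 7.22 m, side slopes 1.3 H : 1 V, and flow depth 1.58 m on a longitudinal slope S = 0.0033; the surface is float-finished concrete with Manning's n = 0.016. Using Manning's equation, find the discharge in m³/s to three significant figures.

58.8 m³/s

A = (b + z·y)·y = (7.22 + 1.3×1.58)×1.58 = 14.65 m²
P = b + 2y√(1+z²) = 7.22 + 2×1.58×√(1+1.3²) = 12.40 m
R = A/P = 14.65/12.40 = 1.181 m
Q = (1/n)·A·R^(2/3)·S^(1/2) = (1/0.016) × 14.65 × 1.181^(2/3) × 0.0033^(1/2) = 58.79 m³/s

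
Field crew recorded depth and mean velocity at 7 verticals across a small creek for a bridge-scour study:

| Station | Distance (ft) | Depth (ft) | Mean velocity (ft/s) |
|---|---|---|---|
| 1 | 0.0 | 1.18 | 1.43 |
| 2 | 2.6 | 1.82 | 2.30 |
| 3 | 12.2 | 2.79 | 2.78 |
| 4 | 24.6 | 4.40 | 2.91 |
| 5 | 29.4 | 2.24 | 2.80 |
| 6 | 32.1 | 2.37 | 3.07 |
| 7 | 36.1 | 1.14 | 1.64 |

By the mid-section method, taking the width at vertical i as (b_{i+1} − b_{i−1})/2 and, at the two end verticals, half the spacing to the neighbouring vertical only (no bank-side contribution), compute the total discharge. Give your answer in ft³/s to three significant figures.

275 ft³/s

w_1 = (2.6 − 0.0)/2 = 1.3 ft; q_1 = 1.43 × 1.18 × 1.3 = 2.194 ft³/s
w_2 = (12.2 − 0.0)/2 = 6.1 ft; q_2 = 2.30 × 1.82 × 6.1 = 25.53 ft³/s
w_3 = (24.6 − 2.6)/2 = 11 ft; q_3 = 2.78 × 2.79 × 11 = 85.32 ft³/s
w_4 = (29.4 − 12.2)/2 = 8.6 ft; q_4 = 2.91 × 4.40 × 8.6 = 110.1 ft³/s
w_5 = (32.1 − 24.6)/2 = 3.75 ft; q_5 = 2.80 × 2.24 × 3.75 = 23.52 ft³/s
w_6 = (36.1 − 29.4)/2 = 3.35 ft; q_6 = 3.07 × 2.37 × 3.35 = 24.37 ft³/s
w_7 = (36.1 − 32.1)/2 = 2 ft; q_7 = 1.64 × 1.14 × 2 = 3.739 ft³/s
Q = Σ qᵢ = 274.8 ft³/s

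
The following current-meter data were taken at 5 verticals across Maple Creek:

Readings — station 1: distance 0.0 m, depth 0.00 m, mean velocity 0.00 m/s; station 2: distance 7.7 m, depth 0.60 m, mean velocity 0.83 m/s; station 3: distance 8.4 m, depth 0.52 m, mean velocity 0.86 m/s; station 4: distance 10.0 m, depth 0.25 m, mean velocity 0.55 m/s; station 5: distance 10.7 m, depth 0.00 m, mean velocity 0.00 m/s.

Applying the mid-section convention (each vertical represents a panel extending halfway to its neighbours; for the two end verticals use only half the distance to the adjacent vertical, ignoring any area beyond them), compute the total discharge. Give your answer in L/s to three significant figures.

2760 L/s

w_2 = (8.4 − 0.0)/2 = 4.2 m; q_2 = 0.83 × 0.60 × 4.2 = 2.092 m³/s
w_3 = (10.0 − 7.7)/2 = 1.15 m; q_3 = 0.86 × 0.52 × 1.15 = 0.5143 m³/s
w_4 = (10.7 − 8.4)/2 = 1.15 m; q_4 = 0.55 × 0.25 × 1.15 = 0.1581 m³/s
Stations 1, 5 contribute zero (depth or velocity is 0).
Q = Σ qᵢ = 2.764 m³/s
= 2.764 × 1000 = 2764 L/s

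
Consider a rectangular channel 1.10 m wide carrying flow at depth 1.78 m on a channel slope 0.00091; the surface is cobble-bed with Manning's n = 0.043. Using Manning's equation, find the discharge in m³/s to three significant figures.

A = b·y = 1.10 × 1.78 = 1.958 m²
P = b + 2y = 1.10 + 2×1.78 = 4.660 m
R = A/P = 1.958/4.660 = 0.4202 m
Q = (1/n)·A·R^(2/3)·S^(1/2) = (1/0.043) × 1.958 × 0.4202^(2/3) × 0.00091^(1/2) = 0.7706 m³/s

0.771 m³/s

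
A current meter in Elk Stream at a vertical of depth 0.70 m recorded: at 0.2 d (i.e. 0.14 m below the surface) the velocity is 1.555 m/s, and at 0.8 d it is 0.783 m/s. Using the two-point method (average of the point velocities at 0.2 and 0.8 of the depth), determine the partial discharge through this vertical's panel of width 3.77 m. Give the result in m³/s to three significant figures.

v̄ = (1.555 + 0.783) / 2 = 1.169 m/s
q = v̄ × d × w = 1.169 × 0.70 × 3.77 = 3.085 m³/s

3.08 m³/s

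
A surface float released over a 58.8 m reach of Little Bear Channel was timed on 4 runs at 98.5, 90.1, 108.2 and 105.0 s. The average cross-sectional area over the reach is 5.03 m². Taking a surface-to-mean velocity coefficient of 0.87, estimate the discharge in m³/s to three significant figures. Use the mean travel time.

t̄ = (98.5 + 90.1 + 108.2 + 105.0) / 4 = 100.45 s
v_surface = L / t̄ = 58.8 / 100.45 = 0.5854 m/s
v_mean = 0.87 × 0.5854 = 0.5093 m/s
Q = A × v_mean = 5.03 × 0.5093 = 2.562 m³/s

2.56 m³/s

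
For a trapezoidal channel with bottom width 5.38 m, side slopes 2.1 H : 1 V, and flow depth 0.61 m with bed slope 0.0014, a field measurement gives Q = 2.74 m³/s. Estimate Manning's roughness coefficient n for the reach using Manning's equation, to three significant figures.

A = (b + z·y)·y = (5.38 + 2.1×0.61)×0.61 = 4.063 m²
P = b + 2y√(1+z²) = 5.38 + 2×0.61×√(1+2.1²) = 8.218 m
R = A/P = 4.063/8.218 = 0.4944 m
n = (1/Q)·A·R^(2/3)·S^(1/2) = (1/2.74) × 4.063 × 0.6253 × 0.03742 = 0.03469

0.0347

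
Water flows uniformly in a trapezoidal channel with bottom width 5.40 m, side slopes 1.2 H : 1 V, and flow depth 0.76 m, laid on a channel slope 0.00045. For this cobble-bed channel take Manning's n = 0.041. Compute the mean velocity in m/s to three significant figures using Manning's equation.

0.375 m/s

A = (b + z·y)·y = (5.40 + 1.2×0.76)×0.76 = 4.797 m²
P = b + 2y√(1+z²) = 5.40 + 2×0.76×√(1+1.2²) = 7.774 m
R = A/P = 4.797/7.774 = 0.6170 m
Q = (1/n)·A·R^(2/3)·S^(1/2) = (1/0.041) × 4.797 × 0.6170^(2/3) × 0.00045^(1/2) = 1.799 m³/s
V = Q/A = 1.799/4.797 = 0.3750 m/s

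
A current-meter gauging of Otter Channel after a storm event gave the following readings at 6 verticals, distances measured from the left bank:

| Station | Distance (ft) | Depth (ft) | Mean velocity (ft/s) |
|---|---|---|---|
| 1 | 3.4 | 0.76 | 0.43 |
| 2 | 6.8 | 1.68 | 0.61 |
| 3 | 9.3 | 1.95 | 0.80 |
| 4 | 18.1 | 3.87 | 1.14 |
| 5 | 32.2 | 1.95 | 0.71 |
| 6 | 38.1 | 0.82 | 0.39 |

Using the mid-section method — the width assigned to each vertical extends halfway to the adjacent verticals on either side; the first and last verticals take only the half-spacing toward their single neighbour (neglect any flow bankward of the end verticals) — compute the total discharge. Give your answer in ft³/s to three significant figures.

w_1 = (6.8 − 3.4)/2 = 1.7 ft; q_1 = 0.43 × 0.76 × 1.7 = 0.5556 ft³/s
w_2 = (9.3 − 3.4)/2 = 2.95 ft; q_2 = 0.61 × 1.68 × 2.95 = 3.023 ft³/s
w_3 = (18.1 − 6.8)/2 = 5.65 ft; q_3 = 0.80 × 1.95 × 5.65 = 8.814 ft³/s
w_4 = (32.2 − 9.3)/2 = 11.45 ft; q_4 = 1.14 × 3.87 × 11.45 = 50.52 ft³/s
w_5 = (38.1 − 18.1)/2 = 10 ft; q_5 = 0.71 × 1.95 × 10 = 13.85 ft³/s
w_6 = (38.1 − 32.2)/2 = 2.95 ft; q_6 = 0.39 × 0.82 × 2.95 = 0.9434 ft³/s
Q = Σ qᵢ = 77.70 ft³/s

77.7 ft³/s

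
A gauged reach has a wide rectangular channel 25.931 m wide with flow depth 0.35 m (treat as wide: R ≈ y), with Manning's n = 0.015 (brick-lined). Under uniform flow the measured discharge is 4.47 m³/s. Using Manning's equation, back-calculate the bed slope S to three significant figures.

0.000221

A = b·y = 25.931 × 0.35 = 9.076 m²
Wide channel: R ≈ y = 0.35 m
S = (Q·n / (1·A·R^(2/3)))² = (4.47×0.015 / (1×9.076×0.4966))² = 0.0002213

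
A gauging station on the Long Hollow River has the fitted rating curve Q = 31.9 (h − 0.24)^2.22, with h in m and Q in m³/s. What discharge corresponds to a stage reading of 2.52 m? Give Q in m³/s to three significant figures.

199 m³/s

Q = 31.9 × (2.52 − 0.24)^2.22 = 31.9 × 2.28^2.22 = 198.8 m³/s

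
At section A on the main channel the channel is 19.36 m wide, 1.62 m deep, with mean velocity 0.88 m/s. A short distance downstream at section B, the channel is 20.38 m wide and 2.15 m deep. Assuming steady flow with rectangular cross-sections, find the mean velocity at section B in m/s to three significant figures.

Q = A₁V₁ = (19.36×1.62) × 0.88 = 27.60 m³/s
A₂ = 20.38 × 2.15 = 43.82 m²
V₂ = Q/A₂ = 27.60/43.82 = 0.6299 m/s

0.630 m/s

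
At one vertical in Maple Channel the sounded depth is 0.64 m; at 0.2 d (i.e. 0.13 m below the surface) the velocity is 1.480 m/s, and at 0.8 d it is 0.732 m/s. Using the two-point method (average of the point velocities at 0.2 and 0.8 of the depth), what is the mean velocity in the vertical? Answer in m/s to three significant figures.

1.11 m/s

v̄ = (1.480 + 0.732) / 2 = 1.106 m/s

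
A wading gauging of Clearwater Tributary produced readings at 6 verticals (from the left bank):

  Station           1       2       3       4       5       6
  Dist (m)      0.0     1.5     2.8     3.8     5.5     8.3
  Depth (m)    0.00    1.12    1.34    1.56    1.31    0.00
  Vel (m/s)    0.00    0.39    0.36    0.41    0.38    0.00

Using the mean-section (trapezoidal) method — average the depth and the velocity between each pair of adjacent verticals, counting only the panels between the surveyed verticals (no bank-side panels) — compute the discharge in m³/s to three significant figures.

2.63 m³/s

Panel 1-2: Δb = 1.5 m, d̄ = (0.00+1.12)/2 = 0.56, v̄ = (0.00+0.39)/2 = 0.195 → q = 1.5×0.56×0.195 = 0.1638 m³/s
Panel 2-3: Δb = 1.3 m, d̄ = (1.12+1.34)/2 = 1.23, v̄ = (0.39+0.36)/2 = 0.375 → q = 1.3×1.23×0.375 = 0.5996 m³/s
Panel 3-4: Δb = 1 m, d̄ = (1.34+1.56)/2 = 1.45, v̄ = (0.36+0.41)/2 = 0.385 → q = 1×1.45×0.385 = 0.5583 m³/s
Panel 4-5: Δb = 1.7 m, d̄ = (1.56+1.31)/2 = 1.435, v̄ = (0.41+0.38)/2 = 0.395 → q = 1.7×1.435×0.395 = 0.9636 m³/s
Panel 5-6: Δb = 2.8 m, d̄ = (1.31+0.00)/2 = 0.655, v̄ = (0.38+0.00)/2 = 0.19 → q = 2.8×0.655×0.19 = 0.3485 m³/s
Q = Σ q = 2.634 m³/s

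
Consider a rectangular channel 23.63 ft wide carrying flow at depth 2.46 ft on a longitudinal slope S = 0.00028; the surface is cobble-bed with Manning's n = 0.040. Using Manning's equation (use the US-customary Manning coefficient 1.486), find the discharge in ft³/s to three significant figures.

A = b·y = 23.63 × 2.46 = 58.13 ft²
P = b + 2y = 23.63 + 2×2.46 = 28.55 ft
R = A/P = 58.13/28.55 = 2.036 ft
Q = (1.486/n)·A·R^(2/3)·S^(1/2) = (1.486/0.040) × 58.13 × 2.036^(2/3) × 0.00028^(1/2) = 58.05 ft³/s

58.0 ft³/s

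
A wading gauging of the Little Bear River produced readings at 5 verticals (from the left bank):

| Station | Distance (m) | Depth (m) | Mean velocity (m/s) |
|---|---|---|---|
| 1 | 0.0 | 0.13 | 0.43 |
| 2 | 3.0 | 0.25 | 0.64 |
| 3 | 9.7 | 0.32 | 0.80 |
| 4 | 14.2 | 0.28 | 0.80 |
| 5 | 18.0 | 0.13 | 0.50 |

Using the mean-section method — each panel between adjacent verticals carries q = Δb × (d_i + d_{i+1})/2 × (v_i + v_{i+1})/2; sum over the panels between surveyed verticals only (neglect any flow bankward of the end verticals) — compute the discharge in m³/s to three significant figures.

Panel 1-2: Δb = 3 m, d̄ = (0.13+0.25)/2 = 0.19, v̄ = (0.43+0.64)/2 = 0.535 → q = 3×0.19×0.535 = 0.3050 m³/s
Panel 2-3: Δb = 6.7 m, d̄ = (0.25+0.32)/2 = 0.285, v̄ = (0.64+0.80)/2 = 0.72 → q = 6.7×0.285×0.72 = 1.375 m³/s
Panel 3-4: Δb = 4.5 m, d̄ = (0.32+0.28)/2 = 0.3, v̄ = (0.80+0.80)/2 = 0.8 → q = 4.5×0.3×0.8 = 1.080 m³/s
Panel 4-5: Δb = 3.8 m, d̄ = (0.28+0.13)/2 = 0.205, v̄ = (0.80+0.50)/2 = 0.65 → q = 3.8×0.205×0.65 = 0.5064 m³/s
Q = Σ q = 3.266 m³/s

3.27 m³/s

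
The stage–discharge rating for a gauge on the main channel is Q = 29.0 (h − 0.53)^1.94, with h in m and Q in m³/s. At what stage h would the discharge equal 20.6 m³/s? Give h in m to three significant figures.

h − h₀ = (Q/C)^(1/b) = (20.6/29.0)^(1/1.94) = 0.8384 m
h = 0.53 + 0.8384 = 1.368 m

1.37 m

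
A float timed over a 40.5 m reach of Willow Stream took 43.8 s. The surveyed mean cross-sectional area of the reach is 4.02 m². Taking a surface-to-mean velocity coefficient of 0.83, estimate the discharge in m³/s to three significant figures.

v_surface = L / t̄ = 40.5 / 43.8 = 0.9247 m/s
v_mean = 0.83 × 0.9247 = 0.7675 m/s
Q = A × v_mean = 4.02 × 0.7675 = 3.085 m³/s

3.09 m³/s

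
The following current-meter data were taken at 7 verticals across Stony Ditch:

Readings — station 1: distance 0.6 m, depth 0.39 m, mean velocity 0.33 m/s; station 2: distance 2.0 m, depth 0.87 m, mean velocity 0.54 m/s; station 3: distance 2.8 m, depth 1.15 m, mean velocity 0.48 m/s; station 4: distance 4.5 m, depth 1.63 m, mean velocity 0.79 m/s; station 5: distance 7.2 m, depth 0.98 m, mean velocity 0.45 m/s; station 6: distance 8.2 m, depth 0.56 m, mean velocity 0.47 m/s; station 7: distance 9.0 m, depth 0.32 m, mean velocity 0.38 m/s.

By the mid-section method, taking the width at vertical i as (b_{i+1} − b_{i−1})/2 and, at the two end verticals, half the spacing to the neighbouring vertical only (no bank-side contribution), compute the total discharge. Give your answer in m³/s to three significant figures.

5.23 m³/s

w_1 = (2.0 − 0.6)/2 = 0.7 m; q_1 = 0.33 × 0.39 × 0.7 = 0.09009 m³/s
w_2 = (2.8 − 0.6)/2 = 1.1 m; q_2 = 0.54 × 0.87 × 1.1 = 0.5168 m³/s
w_3 = (4.5 − 2.0)/2 = 1.25 m; q_3 = 0.48 × 1.15 × 1.25 = 0.6900 m³/s
w_4 = (7.2 − 2.8)/2 = 2.2 m; q_4 = 0.79 × 1.63 × 2.2 = 2.833 m³/s
w_5 = (8.2 − 4.5)/2 = 1.85 m; q_5 = 0.45 × 0.98 × 1.85 = 0.8159 m³/s
w_6 = (9.0 − 7.2)/2 = 0.9 m; q_6 = 0.47 × 0.56 × 0.9 = 0.2369 m³/s
w_7 = (9.0 − 8.2)/2 = 0.4 m; q_7 = 0.38 × 0.32 × 0.4 = 0.04864 m³/s
Q = Σ qᵢ = 5.231 m³/s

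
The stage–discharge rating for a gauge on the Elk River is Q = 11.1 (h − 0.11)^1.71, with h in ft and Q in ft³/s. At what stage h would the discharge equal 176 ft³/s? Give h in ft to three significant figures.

5.14 ft

h − h₀ = (Q/C)^(1/b) = (176/11.1)^(1/1.71) = 5.033 ft
h = 0.11 + 5.033 = 5.143 ft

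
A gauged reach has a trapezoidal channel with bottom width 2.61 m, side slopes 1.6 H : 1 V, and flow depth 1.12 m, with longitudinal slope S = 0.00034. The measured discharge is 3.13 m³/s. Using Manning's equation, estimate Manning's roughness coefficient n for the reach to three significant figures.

A = (b + z·y)·y = (2.61 + 1.6×1.12)×1.12 = 4.930 m²
P = b + 2y√(1+z²) = 2.61 + 2×1.12×√(1+1.6²) = 6.836 m
R = A/P = 4.930/6.836 = 0.7212 m
n = (1/Q)·A·R^(2/3)·S^(1/2) = (1/3.13) × 4.930 × 0.8042 × 0.01844 = 0.02336

0.0234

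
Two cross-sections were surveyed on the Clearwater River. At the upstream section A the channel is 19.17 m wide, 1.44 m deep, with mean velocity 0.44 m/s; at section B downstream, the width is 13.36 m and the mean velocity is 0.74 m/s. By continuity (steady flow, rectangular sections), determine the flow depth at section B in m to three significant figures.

1.23 m

Q = A₁V₁ = (19.17×1.44) × 0.44 = 12.15 m³/s
d₂ = Q/(b₂ V₂) = 12.15/(13.36×0.74) = 1.229 m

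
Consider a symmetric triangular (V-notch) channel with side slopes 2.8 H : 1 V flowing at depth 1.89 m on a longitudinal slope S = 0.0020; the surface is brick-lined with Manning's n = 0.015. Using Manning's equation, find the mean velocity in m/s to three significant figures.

2.76 m/s

A = z·y² = 2.8×1.89² = 10.00 m²
P = 2y√(1+z²) = 2×1.89×√(1+2.8²) = 11.24 m
R = A/P = 10.00/11.24 = 0.8899 m
Q = (1/n)·A·R^(2/3)·S^(1/2) = (1/0.015) × 10.00 × 0.8899^(2/3) × 0.0020^(1/2) = 27.59 m³/s
V = Q/A = 27.59/10.00 = 2.758 m/s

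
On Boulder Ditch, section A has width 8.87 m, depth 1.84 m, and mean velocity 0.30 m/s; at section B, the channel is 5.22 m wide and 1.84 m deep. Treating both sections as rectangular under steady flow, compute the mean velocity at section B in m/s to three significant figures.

Q = A₁V₁ = (8.87×1.84) × 0.30 = 4.896 m³/s
A₂ = 5.22 × 1.84 = 9.605 m²
V₂ = Q/A₂ = 4.896/9.605 = 0.5098 m/s

0.510 m/s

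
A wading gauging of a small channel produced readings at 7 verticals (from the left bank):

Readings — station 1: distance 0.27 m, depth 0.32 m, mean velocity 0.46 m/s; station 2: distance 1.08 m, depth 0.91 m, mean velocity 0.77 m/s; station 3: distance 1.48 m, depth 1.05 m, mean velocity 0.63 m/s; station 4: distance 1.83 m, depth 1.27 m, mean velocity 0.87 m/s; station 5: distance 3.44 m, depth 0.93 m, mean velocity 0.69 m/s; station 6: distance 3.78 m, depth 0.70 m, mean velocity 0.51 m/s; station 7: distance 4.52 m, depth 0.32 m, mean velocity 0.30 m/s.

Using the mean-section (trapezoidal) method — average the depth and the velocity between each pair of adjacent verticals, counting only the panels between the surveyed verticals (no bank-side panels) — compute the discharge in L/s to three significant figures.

Panel 1-2: Δb = 0.81 m, d̄ = (0.32+0.91)/2 = 0.615, v̄ = (0.46+0.77)/2 = 0.615 → q = 0.81×0.615×0.615 = 0.3064 m³/s
Panel 2-3: Δb = 0.4 m, d̄ = (0.91+1.05)/2 = 0.98, v̄ = (0.77+0.63)/2 = 0.7 → q = 0.4×0.98×0.7 = 0.2744 m³/s
Panel 3-4: Δb = 0.35 m, d̄ = (1.05+1.27)/2 = 1.16, v̄ = (0.63+0.87)/2 = 0.75 → q = 0.35×1.16×0.75 = 0.3045 m³/s
Panel 4-5: Δb = 1.61 m, d̄ = (1.27+0.93)/2 = 1.1, v̄ = (0.87+0.69)/2 = 0.78 → q = 1.61×1.1×0.78 = 1.381 m³/s
Panel 5-6: Δb = 0.34 m, d̄ = (0.93+0.70)/2 = 0.815, v̄ = (0.69+0.51)/2 = 0.6 → q = 0.34×0.815×0.6 = 0.1663 m³/s
Panel 6-7: Δb = 0.74 m, d̄ = (0.70+0.32)/2 = 0.51, v̄ = (0.51+0.30)/2 = 0.405 → q = 0.74×0.51×0.405 = 0.1528 m³/s
Q = Σ q = 2.586 m³/s
= 2.586 × 1000 = 2586 L/s

2590 L/s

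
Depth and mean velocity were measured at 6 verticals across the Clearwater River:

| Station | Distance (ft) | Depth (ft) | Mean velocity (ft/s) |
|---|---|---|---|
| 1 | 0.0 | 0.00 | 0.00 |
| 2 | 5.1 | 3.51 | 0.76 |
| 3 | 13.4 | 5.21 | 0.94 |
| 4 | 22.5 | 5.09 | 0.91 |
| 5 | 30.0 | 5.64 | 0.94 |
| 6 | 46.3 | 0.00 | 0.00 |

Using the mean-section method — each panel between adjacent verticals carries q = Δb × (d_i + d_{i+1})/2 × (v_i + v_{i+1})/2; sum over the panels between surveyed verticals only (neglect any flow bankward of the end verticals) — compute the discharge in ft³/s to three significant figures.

Panel 1-2: Δb = 5.1 ft, d̄ = (0.00+3.51)/2 = 1.755, v̄ = (0.00+0.76)/2 = 0.38 → q = 5.1×1.755×0.38 = 3.401 ft³/s
Panel 2-3: Δb = 8.3 ft, d̄ = (3.51+5.21)/2 = 4.36, v̄ = (0.76+0.94)/2 = 0.85 → q = 8.3×4.36×0.85 = 30.76 ft³/s
Panel 3-4: Δb = 9.1 ft, d̄ = (5.21+5.09)/2 = 5.15, v̄ = (0.94+0.91)/2 = 0.925 → q = 9.1×5.15×0.925 = 43.35 ft³/s
Panel 4-5: Δb = 7.5 ft, d̄ = (5.09+5.64)/2 = 5.365, v̄ = (0.91+0.94)/2 = 0.925 → q = 7.5×5.365×0.925 = 37.22 ft³/s
Panel 5-6: Δb = 16.3 ft, d̄ = (5.64+0.00)/2 = 2.82, v̄ = (0.94+0.00)/2 = 0.47 → q = 16.3×2.82×0.47 = 21.60 ft³/s
Q = Σ q = 136.3 ft³/s

136 ft³/s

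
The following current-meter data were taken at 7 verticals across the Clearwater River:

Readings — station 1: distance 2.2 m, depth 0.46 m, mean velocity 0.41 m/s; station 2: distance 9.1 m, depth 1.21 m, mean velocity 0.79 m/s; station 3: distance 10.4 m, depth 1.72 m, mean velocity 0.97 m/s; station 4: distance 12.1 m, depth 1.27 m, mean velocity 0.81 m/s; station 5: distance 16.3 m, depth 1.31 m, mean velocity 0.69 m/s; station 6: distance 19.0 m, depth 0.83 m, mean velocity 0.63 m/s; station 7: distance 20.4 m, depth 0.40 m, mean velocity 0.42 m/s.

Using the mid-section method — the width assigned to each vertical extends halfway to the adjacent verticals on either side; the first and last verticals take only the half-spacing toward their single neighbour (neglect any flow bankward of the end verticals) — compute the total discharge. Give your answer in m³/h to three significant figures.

51900 m³/h

w_1 = (9.1 − 2.2)/2 = 3.45 m; q_1 = 0.41 × 0.46 × 3.45 = 0.6507 m³/s
w_2 = (10.4 − 2.2)/2 = 4.1 m; q_2 = 0.79 × 1.21 × 4.1 = 3.919 m³/s
w_3 = (12.1 − 9.1)/2 = 1.5 m; q_3 = 0.97 × 1.72 × 1.5 = 2.503 m³/s
w_4 = (16.3 − 10.4)/2 = 2.95 m; q_4 = 0.81 × 1.27 × 2.95 = 3.035 m³/s
w_5 = (19.0 − 12.1)/2 = 3.45 m; q_5 = 0.69 × 1.31 × 3.45 = 3.118 m³/s
w_6 = (20.4 − 16.3)/2 = 2.05 m; q_6 = 0.63 × 0.83 × 2.05 = 1.072 m³/s
w_7 = (20.4 − 19.0)/2 = 0.7 m; q_7 = 0.42 × 0.40 × 0.7 = 0.1176 m³/s
Q = Σ qᵢ = 14.42 m³/s
= 14.42 × 3600 = 51890 m³/h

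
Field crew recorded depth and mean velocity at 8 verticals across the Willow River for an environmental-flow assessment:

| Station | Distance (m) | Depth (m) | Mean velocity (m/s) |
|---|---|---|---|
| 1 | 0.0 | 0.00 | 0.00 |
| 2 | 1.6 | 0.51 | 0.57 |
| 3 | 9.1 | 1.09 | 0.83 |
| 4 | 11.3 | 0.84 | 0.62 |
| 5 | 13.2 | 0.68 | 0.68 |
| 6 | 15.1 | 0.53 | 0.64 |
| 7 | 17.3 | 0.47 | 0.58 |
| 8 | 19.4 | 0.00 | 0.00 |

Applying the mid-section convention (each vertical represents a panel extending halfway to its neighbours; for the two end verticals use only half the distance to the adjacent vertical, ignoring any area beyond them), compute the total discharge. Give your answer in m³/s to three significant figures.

w_2 = (9.1 − 0.0)/2 = 4.55 m; q_2 = 0.57 × 0.51 × 4.55 = 1.323 m³/s
w_3 = (11.3 − 1.6)/2 = 4.85 m; q_3 = 0.83 × 1.09 × 4.85 = 4.388 m³/s
w_4 = (13.2 − 9.1)/2 = 2.05 m; q_4 = 0.62 × 0.84 × 2.05 = 1.068 m³/s
w_5 = (15.1 − 11.3)/2 = 1.9 m; q_5 = 0.68 × 0.68 × 1.9 = 0.8786 m³/s
w_6 = (17.3 − 13.2)/2 = 2.05 m; q_6 = 0.64 × 0.53 × 2.05 = 0.6954 m³/s
w_7 = (19.4 − 15.1)/2 = 2.15 m; q_7 = 0.58 × 0.47 × 2.15 = 0.5861 m³/s
Stations 1, 8 contribute zero (depth or velocity is 0).
Q = Σ qᵢ = 8.938 m³/s

8.94 m³/s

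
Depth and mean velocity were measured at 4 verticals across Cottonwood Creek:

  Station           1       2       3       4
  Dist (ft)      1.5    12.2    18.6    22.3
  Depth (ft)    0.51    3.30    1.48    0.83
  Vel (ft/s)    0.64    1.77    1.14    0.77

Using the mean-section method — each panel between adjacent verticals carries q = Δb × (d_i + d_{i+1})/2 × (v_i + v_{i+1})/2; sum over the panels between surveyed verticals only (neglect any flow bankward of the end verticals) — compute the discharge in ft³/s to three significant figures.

50.9 ft³/s

Panel 1-2: Δb = 10.7 ft, d̄ = (0.51+3.30)/2 = 1.905, v̄ = (0.64+1.77)/2 = 1.205 → q = 10.7×1.905×1.205 = 24.56 ft³/s
Panel 2-3: Δb = 6.4 ft, d̄ = (3.30+1.48)/2 = 2.39, v̄ = (1.77+1.14)/2 = 1.455 → q = 6.4×2.39×1.455 = 22.26 ft³/s
Panel 3-4: Δb = 3.7 ft, d̄ = (1.48+0.83)/2 = 1.155, v̄ = (1.14+0.77)/2 = 0.955 → q = 3.7×1.155×0.955 = 4.081 ft³/s
Q = Σ q = 50.90 ft³/s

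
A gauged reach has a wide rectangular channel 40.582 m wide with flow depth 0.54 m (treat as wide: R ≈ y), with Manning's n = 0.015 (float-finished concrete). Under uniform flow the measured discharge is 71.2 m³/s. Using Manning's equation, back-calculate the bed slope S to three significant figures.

0.00540

A = b·y = 40.582 × 0.54 = 21.91 m²
Wide channel: R ≈ y = 0.54 m
S = (Q·n / (1·A·R^(2/3)))² = (71.2×0.015 / (1×21.91×0.6631))² = 0.005401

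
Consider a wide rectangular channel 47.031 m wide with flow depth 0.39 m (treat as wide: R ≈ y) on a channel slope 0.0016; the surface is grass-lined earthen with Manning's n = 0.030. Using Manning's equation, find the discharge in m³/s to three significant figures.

13.1 m³/s

A = b·y = 47.031 × 0.39 = 18.34 m²
Wide channel: R ≈ y = 0.39 m
Q = (1/n)·A·R^(2/3)·S^(1/2) = (1/0.030) × 18.34 × 0.3900^(2/3) × 0.0016^(1/2) = 13.05 m³/s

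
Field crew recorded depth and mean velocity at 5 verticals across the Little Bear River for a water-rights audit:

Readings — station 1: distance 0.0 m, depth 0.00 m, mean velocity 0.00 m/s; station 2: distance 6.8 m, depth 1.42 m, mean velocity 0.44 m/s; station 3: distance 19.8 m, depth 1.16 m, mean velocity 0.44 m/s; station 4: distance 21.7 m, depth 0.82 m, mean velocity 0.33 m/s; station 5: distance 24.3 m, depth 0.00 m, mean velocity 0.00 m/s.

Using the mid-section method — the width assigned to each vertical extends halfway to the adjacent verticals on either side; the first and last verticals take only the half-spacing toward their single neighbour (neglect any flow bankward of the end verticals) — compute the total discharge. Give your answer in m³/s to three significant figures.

10.6 m³/s

w_2 = (19.8 − 0.0)/2 = 9.9 m; q_2 = 0.44 × 1.42 × 9.9 = 6.186 m³/s
w_3 = (21.7 − 6.8)/2 = 7.45 m; q_3 = 0.44 × 1.16 × 7.45 = 3.802 m³/s
w_4 = (24.3 − 19.8)/2 = 2.25 m; q_4 = 0.33 × 0.82 × 2.25 = 0.6089 m³/s
Stations 1, 5 contribute zero (depth or velocity is 0).
Q = Σ qᵢ = 10.60 m³/s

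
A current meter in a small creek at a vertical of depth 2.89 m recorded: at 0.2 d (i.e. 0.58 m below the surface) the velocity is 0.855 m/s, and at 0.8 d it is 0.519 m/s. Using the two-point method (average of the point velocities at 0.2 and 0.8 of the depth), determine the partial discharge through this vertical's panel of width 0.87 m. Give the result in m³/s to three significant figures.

1.73 m³/s

v̄ = (0.855 + 0.519) / 2 = 0.6870 m/s
q = v̄ × d × w = 0.6870 × 2.89 × 0.87 = 1.727 m³/s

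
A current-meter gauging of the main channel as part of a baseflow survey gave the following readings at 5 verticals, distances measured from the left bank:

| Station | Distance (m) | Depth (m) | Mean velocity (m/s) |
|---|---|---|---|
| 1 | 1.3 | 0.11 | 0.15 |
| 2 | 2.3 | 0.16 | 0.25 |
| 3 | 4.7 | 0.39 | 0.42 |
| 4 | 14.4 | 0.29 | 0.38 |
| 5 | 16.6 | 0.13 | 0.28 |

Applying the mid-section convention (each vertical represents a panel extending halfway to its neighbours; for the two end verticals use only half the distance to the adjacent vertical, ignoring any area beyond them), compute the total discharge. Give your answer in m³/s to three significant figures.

1.76 m³/s

w_1 = (2.3 − 1.3)/2 = 0.5 m; q_1 = 0.15 × 0.11 × 0.5 = 0.008250 m³/s
w_2 = (4.7 − 1.3)/2 = 1.7 m; q_2 = 0.25 × 0.16 × 1.7 = 0.06800 m³/s
w_3 = (14.4 − 2.3)/2 = 6.05 m; q_3 = 0.42 × 0.39 × 6.05 = 0.9910 m³/s
w_4 = (16.6 − 4.7)/2 = 5.95 m; q_4 = 0.38 × 0.29 × 5.95 = 0.6557 m³/s
w_5 = (16.6 − 14.4)/2 = 1.1 m; q_5 = 0.28 × 0.13 × 1.1 = 0.04004 m³/s
Q = Σ qᵢ = 1.763 m³/s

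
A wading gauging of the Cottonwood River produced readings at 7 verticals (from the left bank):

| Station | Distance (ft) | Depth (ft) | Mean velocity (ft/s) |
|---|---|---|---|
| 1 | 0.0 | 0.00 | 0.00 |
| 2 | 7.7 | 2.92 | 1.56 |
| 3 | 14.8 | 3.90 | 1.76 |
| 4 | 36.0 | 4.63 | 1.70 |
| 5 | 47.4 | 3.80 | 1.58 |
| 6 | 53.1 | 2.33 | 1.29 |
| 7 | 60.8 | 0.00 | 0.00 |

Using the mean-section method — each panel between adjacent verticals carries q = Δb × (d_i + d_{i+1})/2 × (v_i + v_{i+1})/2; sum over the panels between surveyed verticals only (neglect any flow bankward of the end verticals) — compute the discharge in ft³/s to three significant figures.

315 ft³/s

Panel 1-2: Δb = 7.7 ft, d̄ = (0.00+2.92)/2 = 1.46, v̄ = (0.00+1.56)/2 = 0.78 → q = 7.7×1.46×0.78 = 8.769 ft³/s
Panel 2-3: Δb = 7.1 ft, d̄ = (2.92+3.90)/2 = 3.41, v̄ = (1.56+1.76)/2 = 1.66 → q = 7.1×3.41×1.66 = 40.19 ft³/s
Panel 3-4: Δb = 21.2 ft, d̄ = (3.90+4.63)/2 = 4.265, v̄ = (1.76+1.70)/2 = 1.73 → q = 21.2×4.265×1.73 = 156.4 ft³/s
Panel 4-5: Δb = 11.4 ft, d̄ = (4.63+3.80)/2 = 4.215, v̄ = (1.70+1.58)/2 = 1.64 → q = 11.4×4.215×1.64 = 78.80 ft³/s
Panel 5-6: Δb = 5.7 ft, d̄ = (3.80+2.33)/2 = 3.065, v̄ = (1.58+1.29)/2 = 1.435 → q = 5.7×3.065×1.435 = 25.07 ft³/s
Panel 6-7: Δb = 7.7 ft, d̄ = (2.33+0.00)/2 = 1.165, v̄ = (1.29+0.00)/2 = 0.645 → q = 7.7×1.165×0.645 = 5.786 ft³/s
Q = Σ q = 315.0 ft³/s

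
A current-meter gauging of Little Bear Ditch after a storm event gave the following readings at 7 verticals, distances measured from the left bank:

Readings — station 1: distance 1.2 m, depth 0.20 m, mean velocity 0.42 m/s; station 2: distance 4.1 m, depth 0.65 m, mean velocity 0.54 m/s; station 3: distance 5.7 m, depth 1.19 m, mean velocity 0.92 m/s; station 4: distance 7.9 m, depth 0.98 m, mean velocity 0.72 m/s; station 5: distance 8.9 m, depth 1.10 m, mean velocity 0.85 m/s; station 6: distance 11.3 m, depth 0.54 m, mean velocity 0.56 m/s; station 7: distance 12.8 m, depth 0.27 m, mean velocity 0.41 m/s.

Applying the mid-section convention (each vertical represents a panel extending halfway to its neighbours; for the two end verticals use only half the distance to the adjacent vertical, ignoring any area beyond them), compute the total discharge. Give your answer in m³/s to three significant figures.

6.38 m³/s

w_1 = (4.1 − 1.2)/2 = 1.45 m; q_1 = 0.42 × 0.20 × 1.45 = 0.1218 m³/s
w_2 = (5.7 − 1.2)/2 = 2.25 m; q_2 = 0.54 × 0.65 × 2.25 = 0.7898 m³/s
w_3 = (7.9 − 4.1)/2 = 1.9 m; q_3 = 0.92 × 1.19 × 1.9 = 2.080 m³/s
w_4 = (8.9 − 5.7)/2 = 1.6 m; q_4 = 0.72 × 0.98 × 1.6 = 1.129 m³/s
w_5 = (11.3 − 7.9)/2 = 1.7 m; q_5 = 0.85 × 1.10 × 1.7 = 1.590 m³/s
w_6 = (12.8 − 8.9)/2 = 1.95 m; q_6 = 0.56 × 0.54 × 1.95 = 0.5897 m³/s
w_7 = (12.8 − 11.3)/2 = 0.75 m; q_7 = 0.41 × 0.27 × 0.75 = 0.08303 m³/s
Q = Σ qᵢ = 6.383 m³/s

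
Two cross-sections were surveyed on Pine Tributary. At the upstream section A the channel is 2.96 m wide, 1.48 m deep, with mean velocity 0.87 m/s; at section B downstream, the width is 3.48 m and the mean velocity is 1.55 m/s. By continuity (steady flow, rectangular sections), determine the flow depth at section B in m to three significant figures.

0.707 m

Q = A₁V₁ = (2.96×1.48) × 0.87 = 3.811 m³/s
d₂ = Q/(b₂ V₂) = 3.811/(3.48×1.55) = 0.7066 m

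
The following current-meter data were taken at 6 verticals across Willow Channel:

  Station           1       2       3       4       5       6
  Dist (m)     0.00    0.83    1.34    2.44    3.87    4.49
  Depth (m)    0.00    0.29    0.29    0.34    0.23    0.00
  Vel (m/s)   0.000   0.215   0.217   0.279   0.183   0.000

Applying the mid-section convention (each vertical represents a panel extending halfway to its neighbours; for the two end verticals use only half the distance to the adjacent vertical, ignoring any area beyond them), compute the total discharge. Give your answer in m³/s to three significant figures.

w_2 = (1.34 − 0.00)/2 = 0.67 m; q_2 = 0.215 × 0.29 × 0.67 = 0.04177 m³/s
w_3 = (2.44 − 0.83)/2 = 0.805 m; q_3 = 0.217 × 0.29 × 0.805 = 0.05066 m³/s
w_4 = (3.87 − 1.34)/2 = 1.265 m; q_4 = 0.279 × 0.34 × 1.265 = 0.1200 m³/s
w_5 = (4.49 − 2.44)/2 = 1.025 m; q_5 = 0.183 × 0.23 × 1.025 = 0.04314 m³/s
Stations 1, 6 contribute zero (depth or velocity is 0).
Q = Σ qᵢ = 0.2556 m³/s

0.256 m³/s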